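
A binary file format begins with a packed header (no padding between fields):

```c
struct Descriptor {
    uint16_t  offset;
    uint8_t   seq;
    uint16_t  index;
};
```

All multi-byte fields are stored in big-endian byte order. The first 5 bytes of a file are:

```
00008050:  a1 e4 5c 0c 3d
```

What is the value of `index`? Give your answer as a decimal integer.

3133

`index` follows `offset` (2 B), `seq` (1 B), so it starts at offset 2 + 1 = 3 and occupies 2 bytes.
Bytes at offsets 3..4: 0C 3D.
Big-endian stores the most-significant byte at the lowest address.
The bytes are already most-significant first: 0x0C3D.
0x0C3D = 3133.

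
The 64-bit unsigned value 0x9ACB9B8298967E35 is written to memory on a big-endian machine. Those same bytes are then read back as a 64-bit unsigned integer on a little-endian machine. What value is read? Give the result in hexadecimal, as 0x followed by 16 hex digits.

Stored big-endian, the bytes at ascending addresses are 9A CB 9B 82 98 96 7E 35.
Read back as little-endian, the first byte is least significant, giving 0x357E9698829BCB9A.

0x357E9698829BCB9A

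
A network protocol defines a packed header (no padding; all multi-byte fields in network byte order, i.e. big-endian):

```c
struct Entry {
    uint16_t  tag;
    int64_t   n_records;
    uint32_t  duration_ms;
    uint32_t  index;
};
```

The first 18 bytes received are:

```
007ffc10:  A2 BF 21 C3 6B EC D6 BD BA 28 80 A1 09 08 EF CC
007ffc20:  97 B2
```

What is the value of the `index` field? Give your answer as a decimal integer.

4023162802

`index` follows `tag` (2 B), `n_records` (8 B), `duration_ms` (4 B), so it starts at offset 2 + 8 + 4 = 14 and occupies 4 bytes.
Bytes at offsets 14..17: EF CC 97 B2.
Big-endian stores the most-significant byte at the lowest address.
The bytes are already most-significant first: 0xEFCC97B2.
0xEFCC97B2 = 4023162802.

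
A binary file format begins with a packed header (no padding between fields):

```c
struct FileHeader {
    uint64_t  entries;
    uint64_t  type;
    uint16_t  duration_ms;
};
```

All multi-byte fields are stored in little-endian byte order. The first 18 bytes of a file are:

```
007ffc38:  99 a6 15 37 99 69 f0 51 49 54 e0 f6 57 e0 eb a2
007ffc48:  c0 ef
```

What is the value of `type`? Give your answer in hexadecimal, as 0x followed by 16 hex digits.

`type` follows `entries` (8 bytes), so it starts at byte offset 8 and occupies 8 bytes.
Bytes at offsets 8..15: 49 54 E0 F6 57 E0 EB A2.
In little-endian order the low byte comes first in memory.
Reassemble most-significant byte first: A2 EB E0 57 F6 E0 54 49 → 0xA2EBE057F6E05449.

0xA2EBE057F6E05449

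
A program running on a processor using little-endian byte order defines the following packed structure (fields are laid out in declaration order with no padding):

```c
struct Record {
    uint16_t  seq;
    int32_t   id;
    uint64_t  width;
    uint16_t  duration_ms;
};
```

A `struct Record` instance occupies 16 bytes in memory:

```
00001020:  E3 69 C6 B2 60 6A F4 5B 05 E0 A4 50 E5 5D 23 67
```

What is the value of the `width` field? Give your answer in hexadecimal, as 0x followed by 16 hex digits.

0x5DE550A4E0055BF4

`width` follows `seq` (2 B), `id` (4 B), so it starts at offset 2 + 4 = 6 and occupies 8 bytes.
Bytes at offsets 6..13: F4 5B 05 E0 A4 50 E5 5D.
Little-endian: lowest address holds the least-significant byte.
Reassemble most-significant byte first: 5D E5 50 A4 E0 05 5B F4 → 0x5DE550A4E0055BF4.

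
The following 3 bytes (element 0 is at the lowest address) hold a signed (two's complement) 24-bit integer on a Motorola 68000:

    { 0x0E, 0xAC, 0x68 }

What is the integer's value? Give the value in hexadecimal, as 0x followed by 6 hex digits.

0x0EAC68

Big-endian stores the most-significant byte at the lowest address.
The bytes are already most-significant first: 0x0EAC68.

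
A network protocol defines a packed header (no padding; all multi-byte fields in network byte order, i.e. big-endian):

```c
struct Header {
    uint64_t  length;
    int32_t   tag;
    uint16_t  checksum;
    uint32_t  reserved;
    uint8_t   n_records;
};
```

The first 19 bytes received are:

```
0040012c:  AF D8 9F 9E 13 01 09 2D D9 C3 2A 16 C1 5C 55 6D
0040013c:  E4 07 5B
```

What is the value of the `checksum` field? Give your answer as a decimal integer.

`checksum` follows `length` (8 B), `tag` (4 B), so it starts at offset 8 + 4 = 12 and occupies 2 bytes.
Bytes at offsets 12..13: C1 5C.
Big-endian: lowest address holds the most-significant byte.
The bytes are already most-significant first: 0xC15C.
0xC15C = 49500.

49500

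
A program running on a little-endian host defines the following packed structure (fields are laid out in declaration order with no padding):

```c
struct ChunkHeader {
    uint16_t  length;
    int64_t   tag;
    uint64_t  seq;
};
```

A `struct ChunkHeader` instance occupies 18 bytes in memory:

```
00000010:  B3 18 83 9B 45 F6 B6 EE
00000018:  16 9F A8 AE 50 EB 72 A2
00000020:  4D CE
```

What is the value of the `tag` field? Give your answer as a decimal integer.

`tag` follows `length` (2 bytes), so it starts at byte offset 2 and occupies 8 bytes.
Bytes at offsets 2..9: 83 9B 45 F6 B6 EE 16 9F.
In little-endian order the low byte comes first in memory.
Reassemble most-significant byte first: 9F 16 EE B6 F6 45 9B 83 → 0x9F16EEB6F6459B83.
Top bit is set, so as a signed 64-bit value this is 0x9F16EEB6F6459B83 − 2^64 = -6983131702608159869.

-6983131702608159869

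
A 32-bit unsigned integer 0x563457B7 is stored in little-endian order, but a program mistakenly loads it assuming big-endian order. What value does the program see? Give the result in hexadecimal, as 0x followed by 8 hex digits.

Stored little-endian, the bytes at ascending addresses are B7 57 34 56.
Read back as big-endian, the last byte is least significant, giving 0xB7573456.

0xB7573456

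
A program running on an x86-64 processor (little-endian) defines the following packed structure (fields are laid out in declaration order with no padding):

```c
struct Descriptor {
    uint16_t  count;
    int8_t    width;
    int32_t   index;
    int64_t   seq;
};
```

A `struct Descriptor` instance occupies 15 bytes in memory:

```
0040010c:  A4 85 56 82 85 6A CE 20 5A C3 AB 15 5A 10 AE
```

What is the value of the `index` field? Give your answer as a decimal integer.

-831879806

`index` follows `count` (2 B), `width` (1 B), so it starts at offset 2 + 1 = 3 and occupies 4 bytes.
Bytes at offsets 3..6: 82 85 6A CE.
In little-endian order the low byte comes first in memory.
Reassemble most-significant byte first: CE 6A 85 82 → 0xCE6A8582.
Top bit is set, so as a signed 32-bit value this is 0xCE6A8582 − 2^32 = -831879806.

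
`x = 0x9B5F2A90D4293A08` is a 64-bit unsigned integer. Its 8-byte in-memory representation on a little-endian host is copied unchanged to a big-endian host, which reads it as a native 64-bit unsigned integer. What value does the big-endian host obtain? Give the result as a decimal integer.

Stored little-endian, the bytes at ascending addresses are 08 3A 29 D4 90 2A 5F 9B.
Read back as big-endian, the last byte is least significant, giving 0x083A29D4902A5F9B.
0x083A29D4902A5F9B = 592832293881143195.

592832293881143195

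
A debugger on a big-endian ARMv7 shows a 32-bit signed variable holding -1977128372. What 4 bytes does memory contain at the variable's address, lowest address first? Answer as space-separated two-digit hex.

Two's complement of -1977128372 in 32 bits: 1977128372 = 0x75D895B4; invert → 0x8A276A4B; add 1 → 0x8A276A4C.
Split into bytes (most-significant first): 8A 27 6A 4C.
Big-endian stores the most-significant byte at the lowest address.
So the memory order matches the most-significant-first order: 8A 27 6A 4C.

8A 27 6A 4C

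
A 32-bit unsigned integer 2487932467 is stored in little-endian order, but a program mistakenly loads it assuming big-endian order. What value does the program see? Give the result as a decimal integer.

2487932467 in 32-bit hexadecimal is 0x944AD633.
Stored little-endian, the bytes at ascending addresses are 33 D6 4A 94.
Read back as big-endian, the last byte is least significant, giving 0x33D64A94.
0x33D64A94 = 869681812.

869681812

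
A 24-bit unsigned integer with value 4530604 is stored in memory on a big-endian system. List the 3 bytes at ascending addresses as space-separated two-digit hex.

4530604 in hexadecimal, padded to 24 bits, is 0x4521AC.
Split into bytes (most-significant first): 45 21 AC.
In big-endian order the high byte comes first in memory.
So the memory order matches the most-significant-first order: 45 21 AC.

45 21 AC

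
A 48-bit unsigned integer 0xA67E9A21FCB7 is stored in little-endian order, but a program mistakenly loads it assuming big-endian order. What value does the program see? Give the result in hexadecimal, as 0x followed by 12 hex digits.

Stored little-endian, the bytes at ascending addresses are B7 FC 21 9A 7E A6.
Read back as big-endian, the last byte is least significant, giving 0xB7FC219A7EA6.

0xB7FC219A7EA6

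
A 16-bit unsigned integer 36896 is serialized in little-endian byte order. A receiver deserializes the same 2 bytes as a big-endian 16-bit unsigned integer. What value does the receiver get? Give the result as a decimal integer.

8336

36896 in 16-bit hexadecimal is 0x9020.
Stored little-endian, the bytes at ascending addresses are 20 90.
Read back as big-endian, the last byte is least significant, giving 0x2090.
0x2090 = 8336.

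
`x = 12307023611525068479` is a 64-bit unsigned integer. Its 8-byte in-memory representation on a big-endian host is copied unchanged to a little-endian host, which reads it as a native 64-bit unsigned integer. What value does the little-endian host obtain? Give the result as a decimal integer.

13832326798678215594

12307023611525068479 in 64-bit hexadecimal is 0xAACB54C4EF4BF6BF.
Stored big-endian, the bytes at ascending addresses are AA CB 54 C4 EF 4B F6 BF.
Read back as little-endian, the first byte is least significant, giving 0xBFF64BEFC454CBAA.
0xBFF64BEFC454CBAA = 13832326798678215594.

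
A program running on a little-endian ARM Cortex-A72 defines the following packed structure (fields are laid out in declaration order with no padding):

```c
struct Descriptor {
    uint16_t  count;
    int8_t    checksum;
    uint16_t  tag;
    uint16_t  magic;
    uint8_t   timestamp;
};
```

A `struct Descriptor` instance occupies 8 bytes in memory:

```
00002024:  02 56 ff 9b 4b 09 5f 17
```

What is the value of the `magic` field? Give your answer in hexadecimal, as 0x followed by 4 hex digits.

`magic` follows `count` (2 B), `checksum` (1 B), `tag` (2 B), so it starts at offset 2 + 1 + 2 = 5 and occupies 2 bytes.
Bytes at offsets 5..6: 09 5F.
Little-endian stores the least-significant byte at the lowest address.
Reassemble most-significant byte first: 5F 09 → 0x5F09.

0x5F09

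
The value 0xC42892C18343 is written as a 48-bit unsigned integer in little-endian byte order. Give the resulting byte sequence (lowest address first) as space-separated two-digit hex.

Split into bytes (most-significant first): C4 28 92 C1 83 43.
Little-endian: lowest address holds the least-significant byte.
So at ascending addresses the bytes are 43 83 C1 92 28 C4.

43 83 C1 92 28 C4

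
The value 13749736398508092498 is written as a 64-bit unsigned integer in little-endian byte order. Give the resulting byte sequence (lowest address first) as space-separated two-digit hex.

52 6C 55 BC 67 E0 D0 BE

13749736398508092498 in hexadecimal, padded to 64 bits, is 0xBED0E067BC556C52.
Split into bytes (most-significant first): BE D0 E0 67 BC 55 6C 52.
Little-endian stores the least-significant byte at the lowest address.
So at ascending addresses the bytes are 52 6C 55 BC 67 E0 D0 BE.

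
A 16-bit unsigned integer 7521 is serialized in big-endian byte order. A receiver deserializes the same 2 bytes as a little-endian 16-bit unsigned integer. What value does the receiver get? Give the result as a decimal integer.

24861

7521 in 16-bit hexadecimal is 0x1D61.
Stored big-endian, the bytes at ascending addresses are 1D 61.
Read back as little-endian, the first byte is least significant, giving 0x611D.
0x611D = 24861.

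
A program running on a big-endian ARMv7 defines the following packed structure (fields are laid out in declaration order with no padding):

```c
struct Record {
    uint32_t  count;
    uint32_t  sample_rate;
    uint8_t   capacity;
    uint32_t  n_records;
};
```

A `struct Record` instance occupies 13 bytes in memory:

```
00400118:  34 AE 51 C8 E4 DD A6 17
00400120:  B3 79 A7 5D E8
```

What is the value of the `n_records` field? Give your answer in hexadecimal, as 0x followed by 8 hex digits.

`n_records` follows `count` (4 B), `sample_rate` (4 B), `capacity` (1 B), so it starts at offset 4 + 4 + 1 = 9 and occupies 4 bytes.
Bytes at offsets 9..12: 79 A7 5D E8.
In big-endian order the high byte comes first in memory.
The bytes are already most-significant first: 0x79A75DE8.

0x79A75DE8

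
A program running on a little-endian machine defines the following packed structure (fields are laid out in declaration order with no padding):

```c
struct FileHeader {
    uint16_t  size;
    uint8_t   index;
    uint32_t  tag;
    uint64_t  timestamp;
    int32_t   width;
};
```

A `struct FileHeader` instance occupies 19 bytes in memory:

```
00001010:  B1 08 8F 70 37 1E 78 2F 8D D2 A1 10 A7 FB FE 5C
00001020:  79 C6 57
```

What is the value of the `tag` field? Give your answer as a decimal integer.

`tag` follows `size` (2 B), `index` (1 B), so it starts at offset 2 + 1 = 3 and occupies 4 bytes.
Bytes at offsets 3..6: 70 37 1E 78.
In little-endian order the low byte comes first in memory.
Reassemble most-significant byte first: 78 1E 37 70 → 0x781E3770.
0x781E3770 = 2015246192.

2015246192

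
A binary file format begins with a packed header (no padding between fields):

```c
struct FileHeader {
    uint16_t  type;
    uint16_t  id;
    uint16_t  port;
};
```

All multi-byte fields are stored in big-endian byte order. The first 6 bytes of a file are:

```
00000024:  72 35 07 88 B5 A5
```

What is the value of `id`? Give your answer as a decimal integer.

1928

`id` follows `type` (2 bytes), so it starts at byte offset 2 and occupies 2 bytes.
Bytes at offsets 2..3: 07 88.
Big-endian: lowest address holds the most-significant byte.
The bytes are already most-significant first: 0x0788.
0x0788 = 1928.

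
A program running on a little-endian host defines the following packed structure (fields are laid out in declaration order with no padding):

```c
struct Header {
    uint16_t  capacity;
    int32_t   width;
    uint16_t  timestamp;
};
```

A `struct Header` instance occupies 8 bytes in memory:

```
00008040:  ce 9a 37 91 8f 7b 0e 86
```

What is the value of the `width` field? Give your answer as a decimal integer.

2073006391

`width` follows `capacity` (2 bytes), so it starts at byte offset 2 and occupies 4 bytes.
Bytes at offsets 2..5: 37 91 8F 7B.
Little-endian: lowest address holds the least-significant byte.
Reassemble most-significant byte first: 7B 8F 91 37 → 0x7B8F9137.
0x7B8F9137 = 2073006391.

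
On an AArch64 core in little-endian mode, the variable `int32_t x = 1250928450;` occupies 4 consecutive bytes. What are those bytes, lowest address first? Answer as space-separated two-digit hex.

1250928450 in hexadecimal, padded to 32 bits, is 0x4A8FA742.
Split into bytes (most-significant first): 4A 8F A7 42.
Little-endian: lowest address holds the least-significant byte.
So at ascending addresses the bytes are 42 A7 8F 4A.

42 A7 8F 4A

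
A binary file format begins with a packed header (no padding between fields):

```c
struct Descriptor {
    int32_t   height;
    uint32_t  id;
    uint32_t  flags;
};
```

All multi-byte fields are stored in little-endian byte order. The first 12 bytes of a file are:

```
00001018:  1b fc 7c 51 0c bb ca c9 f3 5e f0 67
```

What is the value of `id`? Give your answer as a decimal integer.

3385506572

`id` follows `height` (4 bytes), so it starts at byte offset 4 and occupies 4 bytes.
Bytes at offsets 4..7: 0C BB CA C9.
Little-endian stores the least-significant byte at the lowest address.
Reassemble most-significant byte first: C9 CA BB 0C → 0xC9CABB0C.
0xC9CABB0C = 3385506572.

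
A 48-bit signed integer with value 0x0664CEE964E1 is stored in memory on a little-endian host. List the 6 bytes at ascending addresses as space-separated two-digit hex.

E1 64 E9 CE 64 06

Split into bytes (most-significant first): 06 64 CE E9 64 E1.
Little-endian stores the least-significant byte at the lowest address.
So at ascending addresses the bytes are E1 64 E9 CE 64 06.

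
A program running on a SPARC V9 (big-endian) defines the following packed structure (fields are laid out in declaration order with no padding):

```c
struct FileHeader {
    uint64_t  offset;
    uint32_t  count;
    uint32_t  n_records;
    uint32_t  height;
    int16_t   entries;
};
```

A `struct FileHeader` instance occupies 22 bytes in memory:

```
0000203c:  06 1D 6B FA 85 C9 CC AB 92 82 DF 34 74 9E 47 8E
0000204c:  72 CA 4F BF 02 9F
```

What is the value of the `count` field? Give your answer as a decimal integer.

2458050356

`count` follows `offset` (8 bytes), so it starts at byte offset 8 and occupies 4 bytes.
Bytes at offsets 8..11: 92 82 DF 34.
In big-endian order the high byte comes first in memory.
The bytes are already most-significant first: 0x9282DF34.
0x9282DF34 = 2458050356.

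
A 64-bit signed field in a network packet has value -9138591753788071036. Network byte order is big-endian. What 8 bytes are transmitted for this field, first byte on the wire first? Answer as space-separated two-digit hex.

Two's complement of -9138591753788071036 in 64 bits: 9138591753788071036 = 0x7ED2CCC81FDA1C7C; invert → 0x812D3337E025E383; add 1 → 0x812D3337E025E384.
Split into bytes (most-significant first): 81 2D 33 37 E0 25 E3 84.
In big-endian order the high byte comes first in memory.
So the memory order matches the most-significant-first order: 81 2D 33 37 E0 25 E3 84.

81 2D 33 37 E0 25 E3 84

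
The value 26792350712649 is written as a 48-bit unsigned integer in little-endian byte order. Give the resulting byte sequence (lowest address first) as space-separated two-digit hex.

26792350712649 in hexadecimal, padded to 48 bits, is 0x185E148C0349.
Split into bytes (most-significant first): 18 5E 14 8C 03 49.
In little-endian order the low byte comes first in memory.
So at ascending addresses the bytes are 49 03 8C 14 5E 18.

49 03 8C 14 5E 18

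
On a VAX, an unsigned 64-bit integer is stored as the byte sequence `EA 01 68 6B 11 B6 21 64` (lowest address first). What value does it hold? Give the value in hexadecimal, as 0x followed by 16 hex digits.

0x6421B6116B6801EA

In little-endian order the low byte comes first in memory.
Reassemble most-significant byte first: 64 21 B6 11 6B 68 01 EA → 0x6421B6116B6801EA.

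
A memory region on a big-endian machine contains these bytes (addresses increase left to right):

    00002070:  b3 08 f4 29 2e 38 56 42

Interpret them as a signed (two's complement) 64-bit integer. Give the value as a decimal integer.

In big-endian order the high byte comes first in memory.
The bytes are already most-significant first: 0xB308F4292E385642.
Top bit is set, so as a signed 64-bit value this is 0xB308F4292E385642 − 2^64 = -5545914483400485310.

-5545914483400485310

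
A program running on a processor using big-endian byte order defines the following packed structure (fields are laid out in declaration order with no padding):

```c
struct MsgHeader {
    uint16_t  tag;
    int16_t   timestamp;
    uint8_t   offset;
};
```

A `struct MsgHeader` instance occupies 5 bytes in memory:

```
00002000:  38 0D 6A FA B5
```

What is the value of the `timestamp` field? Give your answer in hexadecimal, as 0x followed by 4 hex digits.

0x6AFA

`timestamp` follows `tag` (2 bytes), so it starts at byte offset 2 and occupies 2 bytes.
Bytes at offsets 2..3: 6A FA.
Big-endian stores the most-significant byte at the lowest address.
The bytes are already most-significant first: 0x6AFA.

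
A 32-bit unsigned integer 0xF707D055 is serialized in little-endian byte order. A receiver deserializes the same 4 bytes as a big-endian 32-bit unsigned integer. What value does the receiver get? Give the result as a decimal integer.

Stored little-endian, the bytes at ascending addresses are 55 D0 07 F7.
Read back as big-endian, the last byte is least significant, giving 0x55D007F7.
0x55D007F7 = 1439696887.

1439696887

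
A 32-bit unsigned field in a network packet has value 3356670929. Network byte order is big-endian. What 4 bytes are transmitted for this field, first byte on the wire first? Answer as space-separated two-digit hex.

3356670929 in hexadecimal, padded to 32 bits, is 0xC812BBD1.
Split into bytes (most-significant first): C8 12 BB D1.
In big-endian order the high byte comes first in memory.
So the memory order matches the most-significant-first order: C8 12 BB D1.

C8 12 BB D1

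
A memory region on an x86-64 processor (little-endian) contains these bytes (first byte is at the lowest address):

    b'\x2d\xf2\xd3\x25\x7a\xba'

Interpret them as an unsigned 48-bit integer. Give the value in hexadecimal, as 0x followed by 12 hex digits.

Little-endian stores the least-significant byte at the lowest address.
Reassemble most-significant byte first: BA 7A 25 D3 F2 2D → 0xBA7A25D3F22D.

0xBA7A25D3F22D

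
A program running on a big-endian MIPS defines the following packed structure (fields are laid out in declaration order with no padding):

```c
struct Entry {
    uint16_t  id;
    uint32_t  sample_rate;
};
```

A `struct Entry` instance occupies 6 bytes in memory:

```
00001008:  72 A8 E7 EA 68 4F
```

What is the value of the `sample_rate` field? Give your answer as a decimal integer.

3890899023

`sample_rate` follows `id` (2 bytes), so it starts at byte offset 2 and occupies 4 bytes.
Bytes at offsets 2..5: E7 EA 68 4F.
In big-endian order the high byte comes first in memory.
The bytes are already most-significant first: 0xE7EA684F.
0xE7EA684F = 3890899023.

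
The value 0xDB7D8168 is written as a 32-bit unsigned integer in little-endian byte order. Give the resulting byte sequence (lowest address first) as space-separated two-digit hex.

68 81 7D DB

Split into bytes (most-significant first): DB 7D 81 68.
Little-endian stores the least-significant byte at the lowest address.
So at ascending addresses the bytes are 68 81 7D DB.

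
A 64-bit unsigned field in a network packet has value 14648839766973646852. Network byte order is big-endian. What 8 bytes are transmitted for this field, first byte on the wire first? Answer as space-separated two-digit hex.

CB 4B 22 27 BA 14 88 04

14648839766973646852 in hexadecimal, padded to 64 bits, is 0xCB4B2227BA148804.
Split into bytes (most-significant first): CB 4B 22 27 BA 14 88 04.
In big-endian order the high byte comes first in memory.
So the memory order matches the most-significant-first order: CB 4B 22 27 BA 14 88 04.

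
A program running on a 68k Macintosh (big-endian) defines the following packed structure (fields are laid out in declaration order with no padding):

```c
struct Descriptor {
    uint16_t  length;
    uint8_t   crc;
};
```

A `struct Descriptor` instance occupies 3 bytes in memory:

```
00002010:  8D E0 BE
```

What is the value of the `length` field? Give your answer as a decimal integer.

36320

`length` is the first field, at byte offset 0, occupying 2 bytes.
Bytes at offsets 0..1: 8D E0.
Big-endian: lowest address holds the most-significant byte.
The bytes are already most-significant first: 0x8DE0.
0x8DE0 = 36320.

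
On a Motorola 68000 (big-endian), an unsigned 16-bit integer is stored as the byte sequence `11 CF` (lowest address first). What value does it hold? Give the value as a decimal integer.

4559

In big-endian order the high byte comes first in memory.
The bytes are already most-significant first: 0x11CF.
0x11CF = 4559.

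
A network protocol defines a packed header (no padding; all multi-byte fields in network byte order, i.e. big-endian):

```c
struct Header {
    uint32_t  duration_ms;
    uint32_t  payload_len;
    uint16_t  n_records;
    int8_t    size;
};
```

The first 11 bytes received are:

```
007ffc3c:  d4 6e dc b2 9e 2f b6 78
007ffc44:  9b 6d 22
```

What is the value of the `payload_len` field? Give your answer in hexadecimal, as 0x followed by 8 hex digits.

`payload_len` follows `duration_ms` (4 bytes), so it starts at byte offset 4 and occupies 4 bytes.
Bytes at offsets 4..7: 9E 2F B6 78.
In big-endian order the high byte comes first in memory.
The bytes are already most-significant first: 0x9E2FB678.

0x9E2FB678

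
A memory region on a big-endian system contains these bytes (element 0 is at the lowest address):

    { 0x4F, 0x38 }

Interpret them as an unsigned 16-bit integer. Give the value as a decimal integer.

In big-endian order the high byte comes first in memory.
The bytes are already most-significant first: 0x4F38.
0x4F38 = 20280.

20280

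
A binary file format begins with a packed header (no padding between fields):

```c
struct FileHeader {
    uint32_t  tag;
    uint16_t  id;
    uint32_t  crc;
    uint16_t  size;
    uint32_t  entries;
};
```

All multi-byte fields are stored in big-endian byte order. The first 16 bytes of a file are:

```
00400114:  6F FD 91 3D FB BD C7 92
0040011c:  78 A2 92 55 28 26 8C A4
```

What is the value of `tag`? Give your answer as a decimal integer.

1878888765

`tag` is the first field, at byte offset 0, occupying 4 bytes.
Bytes at offsets 0..3: 6F FD 91 3D.
In big-endian order the high byte comes first in memory.
The bytes are already most-significant first: 0x6FFD913D.
0x6FFD913D = 1878888765.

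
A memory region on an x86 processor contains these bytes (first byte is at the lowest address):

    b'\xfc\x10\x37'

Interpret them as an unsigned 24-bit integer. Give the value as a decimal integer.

3608828

Little-endian: lowest address holds the least-significant byte.
Reassemble most-significant byte first: 37 10 FC → 0x3710FC.
0x3710FC = 3608828.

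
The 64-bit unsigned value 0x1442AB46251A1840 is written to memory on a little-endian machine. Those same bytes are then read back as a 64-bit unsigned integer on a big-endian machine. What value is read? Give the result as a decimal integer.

Stored little-endian, the bytes at ascending addresses are 40 18 1A 25 46 AB 42 14.
Read back as big-endian, the last byte is least significant, giving 0x40181A2546AB4214.
0x40181A2546AB4214 = 4618470165270184468.

4618470165270184468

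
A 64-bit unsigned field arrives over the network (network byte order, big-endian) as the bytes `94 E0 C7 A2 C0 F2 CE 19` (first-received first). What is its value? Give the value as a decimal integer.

In big-endian order the high byte comes first in memory.
The bytes are already most-significant first: 0x94E0C7A2C0F2CE19.
0x94E0C7A2C0F2CE19 = 10727793814232288793.

10727793814232288793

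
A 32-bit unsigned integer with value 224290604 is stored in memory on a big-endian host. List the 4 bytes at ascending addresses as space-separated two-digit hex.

224290604 in hexadecimal, padded to 32 bits, is 0x0D5E672C.
Split into bytes (most-significant first): 0D 5E 67 2C.
Big-endian stores the most-significant byte at the lowest address.
So the memory order matches the most-significant-first order: 0D 5E 67 2C.

0D 5E 67 2C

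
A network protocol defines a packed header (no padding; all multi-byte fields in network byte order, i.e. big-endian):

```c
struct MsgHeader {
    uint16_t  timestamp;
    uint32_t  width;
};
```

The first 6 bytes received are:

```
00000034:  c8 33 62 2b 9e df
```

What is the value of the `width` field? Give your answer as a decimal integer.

1647025887

`width` follows `timestamp` (2 bytes), so it starts at byte offset 2 and occupies 4 bytes.
Bytes at offsets 2..5: 62 2B 9E DF.
Big-endian stores the most-significant byte at the lowest address.
The bytes are already most-significant first: 0x622B9EDF.
0x622B9EDF = 1647025887.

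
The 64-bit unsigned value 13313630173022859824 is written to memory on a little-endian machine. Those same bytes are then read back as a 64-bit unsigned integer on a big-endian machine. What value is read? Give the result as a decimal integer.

13313630173022859824 in 64-bit hexadecimal is 0xB8C3841A8DF33230.
Stored little-endian, the bytes at ascending addresses are 30 32 F3 8D 1A 84 C3 B8.
Read back as big-endian, the last byte is least significant, giving 0x3032F38D1A84C3B8.
0x3032F38D1A84C3B8 = 3473106050016920504.

3473106050016920504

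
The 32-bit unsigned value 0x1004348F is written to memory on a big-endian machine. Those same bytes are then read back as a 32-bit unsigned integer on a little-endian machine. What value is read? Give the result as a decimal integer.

Stored big-endian, the bytes at ascending addresses are 10 04 34 8F.
Read back as little-endian, the first byte is least significant, giving 0x8F340410.
0x8F340410 = 2402550800.

2402550800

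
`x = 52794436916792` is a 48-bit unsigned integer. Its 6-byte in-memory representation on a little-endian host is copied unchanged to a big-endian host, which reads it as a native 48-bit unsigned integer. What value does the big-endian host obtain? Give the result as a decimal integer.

52794436916792 in 48-bit hexadecimal is 0x300429A89638.
Stored little-endian, the bytes at ascending addresses are 38 96 A8 29 04 30.
Read back as big-endian, the last byte is least significant, giving 0x3896A8290430.
0x3896A8290430 = 62219717510192.

62219717510192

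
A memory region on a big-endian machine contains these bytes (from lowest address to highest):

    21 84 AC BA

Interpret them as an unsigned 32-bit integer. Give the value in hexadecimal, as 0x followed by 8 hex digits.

0x2184ACBA

Big-endian: lowest address holds the most-significant byte.
The bytes are already most-significant first: 0x2184ACBA.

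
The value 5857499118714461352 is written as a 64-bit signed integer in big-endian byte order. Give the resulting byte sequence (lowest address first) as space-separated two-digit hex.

51 4A 04 6A 03 23 9C A8

5857499118714461352 in hexadecimal, padded to 64 bits, is 0x514A046A03239CA8.
Split into bytes (most-significant first): 51 4A 04 6A 03 23 9C A8.
Big-endian stores the most-significant byte at the lowest address.
So the memory order matches the most-significant-first order: 51 4A 04 6A 03 23 9C A8.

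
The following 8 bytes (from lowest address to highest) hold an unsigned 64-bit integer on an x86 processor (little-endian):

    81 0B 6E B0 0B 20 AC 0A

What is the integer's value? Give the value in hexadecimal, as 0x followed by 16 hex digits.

0x0AAC200BB06E0B81

Little-endian stores the least-significant byte at the lowest address.
Reassemble most-significant byte first: 0A AC 20 0B B0 6E 0B 81 → 0x0AAC200BB06E0B81.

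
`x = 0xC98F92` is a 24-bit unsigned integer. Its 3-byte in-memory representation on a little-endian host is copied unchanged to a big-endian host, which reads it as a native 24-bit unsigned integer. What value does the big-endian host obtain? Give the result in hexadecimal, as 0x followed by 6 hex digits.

0x928FC9

Stored little-endian, the bytes at ascending addresses are 92 8F C9.
Read back as big-endian, the last byte is least significant, giving 0x928FC9.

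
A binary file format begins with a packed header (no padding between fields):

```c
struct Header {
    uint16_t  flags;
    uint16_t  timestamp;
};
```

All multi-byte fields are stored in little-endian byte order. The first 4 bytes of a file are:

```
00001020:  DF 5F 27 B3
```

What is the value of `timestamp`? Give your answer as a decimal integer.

`timestamp` follows `flags` (2 bytes), so it starts at byte offset 2 and occupies 2 bytes.
Bytes at offsets 2..3: 27 B3.
In little-endian order the low byte comes first in memory.
Reassemble most-significant byte first: B3 27 → 0xB327.
0xB327 = 45863.

45863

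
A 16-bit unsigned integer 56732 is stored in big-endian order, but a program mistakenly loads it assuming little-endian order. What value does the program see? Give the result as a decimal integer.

40157

56732 in 16-bit hexadecimal is 0xDD9C.
Stored big-endian, the bytes at ascending addresses are DD 9C.
Read back as little-endian, the first byte is least significant, giving 0x9CDD.
0x9CDD = 40157.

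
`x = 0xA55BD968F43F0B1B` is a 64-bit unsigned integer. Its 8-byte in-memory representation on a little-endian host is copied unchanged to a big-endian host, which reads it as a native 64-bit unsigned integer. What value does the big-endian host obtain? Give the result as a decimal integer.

1948721582731516837

Stored little-endian, the bytes at ascending addresses are 1B 0B 3F F4 68 D9 5B A5.
Read back as big-endian, the last byte is least significant, giving 0x1B0B3FF468D95BA5.
0x1B0B3FF468D95BA5 = 1948721582731516837.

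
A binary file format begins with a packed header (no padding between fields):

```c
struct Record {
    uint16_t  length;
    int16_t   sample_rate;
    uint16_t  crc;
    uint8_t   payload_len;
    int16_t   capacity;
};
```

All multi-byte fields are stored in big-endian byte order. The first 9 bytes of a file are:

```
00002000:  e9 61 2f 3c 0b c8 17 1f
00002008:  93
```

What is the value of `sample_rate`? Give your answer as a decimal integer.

12092

`sample_rate` follows `length` (2 bytes), so it starts at byte offset 2 and occupies 2 bytes.
Bytes at offsets 2..3: 2F 3C.
Big-endian stores the most-significant byte at the lowest address.
The bytes are already most-significant first: 0x2F3C.
0x2F3C = 12092.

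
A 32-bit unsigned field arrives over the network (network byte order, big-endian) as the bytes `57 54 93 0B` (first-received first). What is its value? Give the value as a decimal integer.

1465160459

In big-endian order the high byte comes first in memory.
The bytes are already most-significant first: 0x5754930B.
0x5754930B = 1465160459.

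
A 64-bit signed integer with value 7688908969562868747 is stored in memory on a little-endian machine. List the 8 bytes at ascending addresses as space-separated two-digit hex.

7688908969562868747 in hexadecimal, padded to 64 bits, is 0x6AB47DF8611C0C0B.
Split into bytes (most-significant first): 6A B4 7D F8 61 1C 0C 0B.
Little-endian: lowest address holds the least-significant byte.
So at ascending addresses the bytes are 0B 0C 1C 61 F8 7D B4 6A.

0B 0C 1C 61 F8 7D B4 6A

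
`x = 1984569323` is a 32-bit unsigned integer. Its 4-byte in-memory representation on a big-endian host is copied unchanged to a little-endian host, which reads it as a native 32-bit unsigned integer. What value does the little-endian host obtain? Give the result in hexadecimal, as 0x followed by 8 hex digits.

0xEB1F4A76

1984569323 in 32-bit hexadecimal is 0x764A1FEB.
Stored big-endian, the bytes at ascending addresses are 76 4A 1F EB.
Read back as little-endian, the first byte is least significant, giving 0xEB1F4A76.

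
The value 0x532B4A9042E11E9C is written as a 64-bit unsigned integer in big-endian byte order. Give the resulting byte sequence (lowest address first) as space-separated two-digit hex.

Split into bytes (most-significant first): 53 2B 4A 90 42 E1 1E 9C.
Big-endian stores the most-significant byte at the lowest address.
So the memory order matches the most-significant-first order: 53 2B 4A 90 42 E1 1E 9C.

53 2B 4A 90 42 E1 1E 9C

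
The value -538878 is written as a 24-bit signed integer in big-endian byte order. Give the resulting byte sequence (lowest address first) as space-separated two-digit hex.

F7 C7 02

Two's complement of -538878 in 24 bits: 538878 = 0x0838FE; invert → 0xF7C701; add 1 → 0xF7C702.
Split into bytes (most-significant first): F7 C7 02.
In big-endian order the high byte comes first in memory.
So the memory order matches the most-significant-first order: F7 C7 02.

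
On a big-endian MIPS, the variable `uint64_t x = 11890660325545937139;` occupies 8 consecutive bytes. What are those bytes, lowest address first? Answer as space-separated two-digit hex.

A5 04 1C 91 10 FF 08 F3

11890660325545937139 in hexadecimal, padded to 64 bits, is 0xA5041C9110FF08F3.
Split into bytes (most-significant first): A5 04 1C 91 10 FF 08 F3.
Big-endian: lowest address holds the most-significant byte.
So the memory order matches the most-significant-first order: A5 04 1C 91 10 FF 08 F3.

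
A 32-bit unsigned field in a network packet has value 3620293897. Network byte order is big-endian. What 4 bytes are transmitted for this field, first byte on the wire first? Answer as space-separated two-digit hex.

D7 C9 4D 09

3620293897 in hexadecimal, padded to 32 bits, is 0xD7C94D09.
Split into bytes (most-significant first): D7 C9 4D 09.
Big-endian stores the most-significant byte at the lowest address.
So the memory order matches the most-significant-first order: D7 C9 4D 09.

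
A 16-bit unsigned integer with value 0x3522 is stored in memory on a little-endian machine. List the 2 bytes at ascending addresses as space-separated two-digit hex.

Split into bytes (most-significant first): 35 22.
In little-endian order the low byte comes first in memory.
So at ascending addresses the bytes are 22 35.

22 35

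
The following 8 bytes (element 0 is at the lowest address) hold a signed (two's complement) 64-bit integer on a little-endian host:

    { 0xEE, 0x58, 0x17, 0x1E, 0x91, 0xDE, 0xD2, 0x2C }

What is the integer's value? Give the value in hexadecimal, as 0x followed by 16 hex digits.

Little-endian stores the least-significant byte at the lowest address.
Reassemble most-significant byte first: 2C D2 DE 91 1E 17 58 EE → 0x2CD2DE911E1758EE.

0x2CD2DE911E1758EE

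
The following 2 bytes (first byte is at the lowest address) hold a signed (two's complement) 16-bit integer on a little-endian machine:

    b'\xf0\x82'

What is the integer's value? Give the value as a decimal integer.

Little-endian stores the least-significant byte at the lowest address.
Reassemble most-significant byte first: 82 F0 → 0x82F0.
Top bit is set, so as a signed 16-bit value this is 0x82F0 − 2^16 = -32016.

-32016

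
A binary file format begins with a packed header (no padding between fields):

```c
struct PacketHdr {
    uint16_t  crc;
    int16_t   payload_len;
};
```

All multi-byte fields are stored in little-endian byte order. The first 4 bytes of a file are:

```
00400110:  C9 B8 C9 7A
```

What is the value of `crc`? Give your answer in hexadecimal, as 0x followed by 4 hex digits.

0xB8C9

`crc` is the first field, at byte offset 0, occupying 2 bytes.
Bytes at offsets 0..1: C9 B8.
Little-endian stores the least-significant byte at the lowest address.
Reassemble most-significant byte first: B8 C9 → 0xB8C9.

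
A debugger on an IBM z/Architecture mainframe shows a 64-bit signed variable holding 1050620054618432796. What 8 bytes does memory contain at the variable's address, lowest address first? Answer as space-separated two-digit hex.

1050620054618432796 in hexadecimal, padded to 64 bits, is 0x0E948D5F8D6EE51C.
Split into bytes (most-significant first): 0E 94 8D 5F 8D 6E E5 1C.
Big-endian: lowest address holds the most-significant byte.
So the memory order matches the most-significant-first order: 0E 94 8D 5F 8D 6E E5 1C.

0E 94 8D 5F 8D 6E E5 1C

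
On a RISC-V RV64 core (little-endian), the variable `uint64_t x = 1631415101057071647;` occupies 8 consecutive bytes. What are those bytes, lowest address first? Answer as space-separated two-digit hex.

1F FA B6 0B 64 F3 A3 16

1631415101057071647 in hexadecimal, padded to 64 bits, is 0x16A3F3640BB6FA1F.
Split into bytes (most-significant first): 16 A3 F3 64 0B B6 FA 1F.
In little-endian order the low byte comes first in memory.
So at ascending addresses the bytes are 1F FA B6 0B 64 F3 A3 16.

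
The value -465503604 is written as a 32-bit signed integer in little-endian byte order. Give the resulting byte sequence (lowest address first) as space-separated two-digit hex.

8C FA 40 E4

Two's complement of -465503604 in 32 bits: 465503604 = 0x1BBF0574; invert → 0xE440FA8B; add 1 → 0xE440FA8C.
Split into bytes (most-significant first): E4 40 FA 8C.
Little-endian stores the least-significant byte at the lowest address.
So at ascending addresses the bytes are 8C FA 40 E4.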